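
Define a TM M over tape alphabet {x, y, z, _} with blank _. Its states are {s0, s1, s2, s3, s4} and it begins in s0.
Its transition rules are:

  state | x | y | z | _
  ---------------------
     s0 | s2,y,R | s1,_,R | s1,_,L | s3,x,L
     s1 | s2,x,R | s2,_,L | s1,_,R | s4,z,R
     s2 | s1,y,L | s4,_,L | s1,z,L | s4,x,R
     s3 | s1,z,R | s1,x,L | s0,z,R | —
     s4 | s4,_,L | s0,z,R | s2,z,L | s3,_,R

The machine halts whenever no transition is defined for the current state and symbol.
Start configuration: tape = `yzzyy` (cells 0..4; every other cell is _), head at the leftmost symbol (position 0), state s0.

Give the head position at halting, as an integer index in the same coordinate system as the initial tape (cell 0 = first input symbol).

5

state=s0 head=0 tape=[y]zzyy_   (s0,y)→(s1,_,R)
state=s1 head=1 tape=_[z]zyy_   (s1,z)→(s1,_,R)
state=s1 head=2 tape=__[z]yy_   (s1,z)→(s1,_,R)
state=s1 head=3 tape=___[y]y_   (s1,y)→(s2,_,L)
state=s2 head=2 tape=__[_]_y_   (s2,_)→(s4,x,R)
state=s4 head=3 tape=__x[_]y_   (s4,_)→(s3,_,R)
state=s3 head=4 tape=__x_[y]_   (s3,y)→(s1,x,L)
state=s1 head=3 tape=__x[_]x_   (s1,_)→(s4,z,R)
state=s4 head=4 tape=__xz[x]_   (s4,x)→(s4,_,L)
state=s4 head=3 tape=__x[z]__   (s4,z)→(s2,z,L)
state=s2 head=2 tape=__[x]z__   (s2,x)→(s1,y,L)
state=s1 head=1 tape=_[_]yz__   (s1,_)→(s4,z,R)
state=s4 head=2 tape=_z[y]z__   (s4,y)→(s0,z,R)
state=s0 head=3 tape=_zz[z]__   (s0,z)→(s1,_,L)
state=s1 head=2 tape=_z[z]___   (s1,z)→(s1,_,R)
state=s1 head=3 tape=_z_[_]__   (s1,_)→(s4,z,R)
state=s4 head=4 tape=_z_z[_]_   (s4,_)→(s3,_,R)
state=s3 head=5 tape=_z_z_[_]
At halt the head is at cell 5.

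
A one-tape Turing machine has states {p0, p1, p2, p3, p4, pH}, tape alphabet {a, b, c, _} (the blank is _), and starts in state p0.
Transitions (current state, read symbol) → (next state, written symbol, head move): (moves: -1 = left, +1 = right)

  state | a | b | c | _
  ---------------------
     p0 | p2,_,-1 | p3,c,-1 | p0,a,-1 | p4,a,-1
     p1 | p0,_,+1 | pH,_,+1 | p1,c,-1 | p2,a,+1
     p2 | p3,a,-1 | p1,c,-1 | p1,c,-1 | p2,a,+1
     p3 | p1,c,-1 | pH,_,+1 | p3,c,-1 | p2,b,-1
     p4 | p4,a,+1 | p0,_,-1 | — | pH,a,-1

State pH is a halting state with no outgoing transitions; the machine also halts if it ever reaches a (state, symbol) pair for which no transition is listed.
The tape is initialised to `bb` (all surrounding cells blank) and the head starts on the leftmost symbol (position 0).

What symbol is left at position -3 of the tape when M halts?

state=p0 head=0 tape=____[b]b   (p0,b)→(p3,c,-1)
state=p3 head=-1 tape=___[_]cb   (p3,_)→(p2,b,-1)
state=p2 head=-2 tape=__[_]bcb   (p2,_)→(p2,a,+1)
state=p2 head=-1 tape=__a[b]cb   (p2,b)→(p1,c,-1)
state=p1 head=-2 tape=__[a]ccb   (p1,a)→(p0,_,+1)
state=p0 head=-1 tape=___[c]cb   (p0,c)→(p0,a,-1)
state=p0 head=-2 tape=__[_]acb   (p0,_)→(p4,a,-1)
state=p4 head=-3 tape=_[_]aacb   (p4,_)→(pH,a,-1)
state=pH head=-4 tape=[_]aaacb
Cell -3 holds a when M halts.

a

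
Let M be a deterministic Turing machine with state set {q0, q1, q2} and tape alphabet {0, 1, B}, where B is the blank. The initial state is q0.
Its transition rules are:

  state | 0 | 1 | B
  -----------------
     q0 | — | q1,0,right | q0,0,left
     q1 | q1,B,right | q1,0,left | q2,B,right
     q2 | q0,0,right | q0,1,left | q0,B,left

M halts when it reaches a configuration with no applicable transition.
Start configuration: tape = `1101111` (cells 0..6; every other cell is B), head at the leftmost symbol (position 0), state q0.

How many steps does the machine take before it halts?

q0 | [1]101111B   read 1 → write 0, move right, go to q1
q1 | 0[1]01111B   read 1 → write 0, move left, go to q1
q1 | [0]001111B   read 0 → write B, move right, go to q1
q1 | B[0]01111B   read 0 → write B, move right, go to q1
q1 | BB[0]1111B   read 0 → write B, move right, go to q1
q1 | BBB[1]111B   read 1 → write 0, move left, go to q1
q1 | BB[B]0111B   read B → write B, move right, go to q2
q2 | BBB[0]111B   read 0 → write 0, move right, go to q0
q0 | BBB0[1]11B   read 1 → write 0, move right, go to q1
q1 | BBB00[1]1B   read 1 → write 0, move left, go to q1
q1 | BBB0[0]01B   read 0 → write B, move right, go to q1
q1 | BBB0B[0]1B   read 0 → write B, move right, go to q1
q1 | BBB0BB[1]B   read 1 → write 0, move left, go to q1
q1 | BBB0B[B]0B   read B → write B, move right, go to q2
q2 | BBB0BB[0]B   read 0 → write 0, move right, go to q0
q0 | BBB0BB0[B]   read B → write 0, move left, go to q0
q0 | BBB0BB[0]0
M halts after 16 transitions.

16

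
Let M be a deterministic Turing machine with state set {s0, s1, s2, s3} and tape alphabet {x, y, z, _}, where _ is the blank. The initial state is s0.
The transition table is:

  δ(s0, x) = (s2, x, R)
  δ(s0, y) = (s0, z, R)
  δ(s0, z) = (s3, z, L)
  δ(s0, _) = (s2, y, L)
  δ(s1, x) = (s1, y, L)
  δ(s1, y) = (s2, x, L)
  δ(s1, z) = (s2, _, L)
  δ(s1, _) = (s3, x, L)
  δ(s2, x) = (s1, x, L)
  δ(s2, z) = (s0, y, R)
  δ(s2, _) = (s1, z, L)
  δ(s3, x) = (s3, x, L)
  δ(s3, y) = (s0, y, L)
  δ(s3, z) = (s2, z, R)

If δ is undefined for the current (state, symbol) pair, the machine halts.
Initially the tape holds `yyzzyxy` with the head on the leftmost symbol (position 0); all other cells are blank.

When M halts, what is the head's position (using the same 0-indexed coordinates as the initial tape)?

s0 | [y]yzzyxy   read y → write z, move R, go to s0
s0 | z[y]zzyxy   read y → write z, move R, go to s0
s0 | zz[z]zyxy   read z → write z, move L, go to s3
s3 | z[z]zzyxy   read z → write z, move R, go to s2
s2 | zz[z]zyxy   read z → write y, move R, go to s0
s0 | zzy[z]yxy   read z → write z, move L, go to s3
s3 | zz[y]zyxy   read y → write y, move L, go to s0
s0 | z[z]yzyxy   read z → write z, move L, go to s3
s3 | [z]zyzyxy   read z → write z, move R, go to s2
s2 | z[z]yzyxy   read z → write y, move R, go to s0
s0 | zy[y]zyxy   read y → write z, move R, go to s0
s0 | zyz[z]yxy   read z → write z, move L, go to s3
s3 | zy[z]zyxy   read z → write z, move R, go to s2
s2 | zyz[z]yxy   read z → write y, move R, go to s0
s0 | zyzy[y]xy   read y → write z, move R, go to s0
s0 | zyzyz[x]y   read x → write x, move R, go to s2
s2 | zyzyzx[y]
At halt the head is at cell 6.

6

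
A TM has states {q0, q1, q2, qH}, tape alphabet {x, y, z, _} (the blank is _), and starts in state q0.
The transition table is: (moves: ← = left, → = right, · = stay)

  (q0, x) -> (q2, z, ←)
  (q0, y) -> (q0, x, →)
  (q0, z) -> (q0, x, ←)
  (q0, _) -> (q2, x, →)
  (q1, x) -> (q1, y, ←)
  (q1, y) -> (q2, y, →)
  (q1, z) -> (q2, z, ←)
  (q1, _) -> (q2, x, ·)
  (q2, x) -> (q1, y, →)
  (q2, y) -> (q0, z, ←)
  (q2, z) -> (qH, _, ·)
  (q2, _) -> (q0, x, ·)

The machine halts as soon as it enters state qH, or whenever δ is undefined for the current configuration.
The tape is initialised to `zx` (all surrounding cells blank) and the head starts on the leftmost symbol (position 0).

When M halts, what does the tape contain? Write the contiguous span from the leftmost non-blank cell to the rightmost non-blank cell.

q0 | __[z]x   read z → write x, move ←, go to q0
q0 | _[_]xx   read _ → write x, move →, go to q2
q2 | _x[x]x   read x → write y, move →, go to q1
q1 | _xy[x]   read x → write y, move ←, go to q1
q1 | _x[y]y   read y → write y, move →, go to q2
q2 | _xy[y]   read y → write z, move ←, go to q0
q0 | _x[y]z   read y → write x, move →, go to q0
q0 | _xx[z]   read z → write x, move ←, go to q0
q0 | _x[x]x   read x → write z, move ←, go to q2
q2 | _[x]zx   read x → write y, move →, go to q1
q1 | _y[z]x   read z → write z, move ←, go to q2
q2 | _[y]zx   read y → write z, move ←, go to q0
q0 | [_]zzx   read _ → write x, move →, go to q2
q2 | x[z]zx   read z → write _, move ·, go to qH
qH | x[_]zx
The non-blank tape span at halt is x_zx.

x_zx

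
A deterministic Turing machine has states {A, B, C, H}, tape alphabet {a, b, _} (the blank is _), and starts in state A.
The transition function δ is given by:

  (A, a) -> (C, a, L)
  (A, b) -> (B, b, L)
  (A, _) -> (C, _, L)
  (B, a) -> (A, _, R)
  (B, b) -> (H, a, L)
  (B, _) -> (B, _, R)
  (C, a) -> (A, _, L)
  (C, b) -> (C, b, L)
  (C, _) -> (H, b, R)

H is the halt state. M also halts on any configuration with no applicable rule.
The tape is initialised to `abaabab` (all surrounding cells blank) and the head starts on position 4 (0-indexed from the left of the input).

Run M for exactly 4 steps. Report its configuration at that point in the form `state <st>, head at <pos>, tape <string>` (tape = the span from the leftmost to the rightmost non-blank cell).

A | abaa[b]ab   read b → write b, move L, go to B
B | aba[a]bab   read a → write _, move R, go to A
A | aba_[b]ab   read b → write b, move L, go to B
B | aba[_]bab   read _ → write _, move R, go to B
B | aba_[b]ab
After 4 steps: state B, head at 4, tape aba_bab.

state B, head at 4, tape aba_bab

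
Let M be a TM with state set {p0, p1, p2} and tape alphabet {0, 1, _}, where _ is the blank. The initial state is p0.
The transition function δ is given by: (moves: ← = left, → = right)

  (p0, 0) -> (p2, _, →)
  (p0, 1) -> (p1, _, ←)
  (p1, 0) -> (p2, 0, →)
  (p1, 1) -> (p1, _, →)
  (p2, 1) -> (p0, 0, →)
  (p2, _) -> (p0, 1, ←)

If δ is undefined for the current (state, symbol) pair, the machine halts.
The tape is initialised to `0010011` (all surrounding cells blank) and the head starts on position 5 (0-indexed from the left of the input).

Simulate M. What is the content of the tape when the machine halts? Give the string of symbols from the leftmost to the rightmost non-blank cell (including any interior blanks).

p0 | 00100[1]1_   read 1 → write _, move ←, go to p1
p1 | 0010[0]_1_   read 0 → write 0, move →, go to p2
p2 | 00100[_]1_   read _ → write 1, move ←, go to p0
p0 | 0010[0]11_   read 0 → write _, move →, go to p2
p2 | 0010_[1]1_   read 1 → write 0, move →, go to p0
p0 | 0010_0[1]_   read 1 → write _, move ←, go to p1
p1 | 0010_[0]__   read 0 → write 0, move →, go to p2
p2 | 0010_0[_]_   read _ → write 1, move ←, go to p0
p0 | 0010_[0]1_   read 0 → write _, move →, go to p2
p2 | 0010__[1]_   read 1 → write 0, move →, go to p0
p0 | 0010__0[_]
The non-blank tape span at halt is 0010__0.

0010__0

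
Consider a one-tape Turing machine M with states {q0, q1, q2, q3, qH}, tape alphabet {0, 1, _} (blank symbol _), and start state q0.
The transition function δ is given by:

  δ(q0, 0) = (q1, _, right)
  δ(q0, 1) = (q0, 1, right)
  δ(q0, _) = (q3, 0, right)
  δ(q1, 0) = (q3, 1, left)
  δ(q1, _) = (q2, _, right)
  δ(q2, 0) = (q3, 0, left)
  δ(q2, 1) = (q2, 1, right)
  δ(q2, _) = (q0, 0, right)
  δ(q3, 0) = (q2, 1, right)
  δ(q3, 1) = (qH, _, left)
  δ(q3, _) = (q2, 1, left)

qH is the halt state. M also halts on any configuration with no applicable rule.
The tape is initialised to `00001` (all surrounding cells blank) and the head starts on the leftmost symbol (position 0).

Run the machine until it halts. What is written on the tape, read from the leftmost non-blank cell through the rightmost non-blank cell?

011111_01

state=q0 head=0 tape=_[0]0001___   (q0,0)→(q1,_,right)
state=q1 head=1 tape=__[0]001___   (q1,0)→(q3,1,left)
state=q3 head=0 tape=_[_]1001___   (q3,_)→(q2,1,left)
state=q2 head=-1 tape=[_]11001___   (q2,_)→(q0,0,right)
state=q0 head=0 tape=0[1]1001___   (q0,1)→(q0,1,right)
state=q0 head=1 tape=01[1]001___   (q0,1)→(q0,1,right)
state=q0 head=2 tape=011[0]01___   (q0,0)→(q1,_,right)
state=q1 head=3 tape=011_[0]1___   (q1,0)→(q3,1,left)
state=q3 head=2 tape=011[_]11___   (q3,_)→(q2,1,left)
state=q2 head=1 tape=01[1]111___   (q2,1)→(q2,1,right)
state=q2 head=2 tape=011[1]11___   (q2,1)→(q2,1,right)
state=q2 head=3 tape=0111[1]1___   (q2,1)→(q2,1,right)
state=q2 head=4 tape=01111[1]___   (q2,1)→(q2,1,right)
state=q2 head=5 tape=011111[_]__   (q2,_)→(q0,0,right)
state=q0 head=6 tape=0111110[_]_   (q0,_)→(q3,0,right)
state=q3 head=7 tape=01111100[_]   (q3,_)→(q2,1,left)
state=q2 head=6 tape=0111110[0]1   (q2,0)→(q3,0,left)
state=q3 head=5 tape=011111[0]01   (q3,0)→(q2,1,right)
state=q2 head=6 tape=0111111[0]1   (q2,0)→(q3,0,left)
state=q3 head=5 tape=011111[1]01   (q3,1)→(qH,_,left)
state=qH head=4 tape=01111[1]_01
The non-blank tape span at halt is 011111_01.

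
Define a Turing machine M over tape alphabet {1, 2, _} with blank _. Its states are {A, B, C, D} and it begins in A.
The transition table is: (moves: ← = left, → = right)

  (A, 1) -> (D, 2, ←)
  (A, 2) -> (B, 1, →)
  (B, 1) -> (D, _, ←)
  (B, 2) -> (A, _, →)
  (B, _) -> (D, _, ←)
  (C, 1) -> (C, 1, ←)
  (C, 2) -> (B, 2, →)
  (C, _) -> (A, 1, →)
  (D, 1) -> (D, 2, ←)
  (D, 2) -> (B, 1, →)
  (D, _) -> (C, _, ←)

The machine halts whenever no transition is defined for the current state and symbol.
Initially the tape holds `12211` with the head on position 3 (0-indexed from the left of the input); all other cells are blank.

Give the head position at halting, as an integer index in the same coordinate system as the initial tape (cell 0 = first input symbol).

-1

state=A head=3 tape=__122[1]1   (A,1)→(D,2,←)
state=D head=2 tape=__12[2]21   (D,2)→(B,1,→)
state=B head=3 tape=__121[2]1   (B,2)→(A,_,→)
state=A head=4 tape=__121_[1]   (A,1)→(D,2,←)
state=D head=3 tape=__121[_]2   (D,_)→(C,_,←)
state=C head=2 tape=__12[1]_2   (C,1)→(C,1,←)
state=C head=1 tape=__1[2]1_2   (C,2)→(B,2,→)
state=B head=2 tape=__12[1]_2   (B,1)→(D,_,←)
state=D head=1 tape=__1[2]__2   (D,2)→(B,1,→)
state=B head=2 tape=__11[_]_2   (B,_)→(D,_,←)
state=D head=1 tape=__1[1]__2   (D,1)→(D,2,←)
state=D head=0 tape=__[1]2__2   (D,1)→(D,2,←)
state=D head=-1 tape=_[_]22__2   (D,_)→(C,_,←)
state=C head=-2 tape=[_]_22__2   (C,_)→(A,1,→)
state=A head=-1 tape=1[_]22__2
At halt the head is at cell -1.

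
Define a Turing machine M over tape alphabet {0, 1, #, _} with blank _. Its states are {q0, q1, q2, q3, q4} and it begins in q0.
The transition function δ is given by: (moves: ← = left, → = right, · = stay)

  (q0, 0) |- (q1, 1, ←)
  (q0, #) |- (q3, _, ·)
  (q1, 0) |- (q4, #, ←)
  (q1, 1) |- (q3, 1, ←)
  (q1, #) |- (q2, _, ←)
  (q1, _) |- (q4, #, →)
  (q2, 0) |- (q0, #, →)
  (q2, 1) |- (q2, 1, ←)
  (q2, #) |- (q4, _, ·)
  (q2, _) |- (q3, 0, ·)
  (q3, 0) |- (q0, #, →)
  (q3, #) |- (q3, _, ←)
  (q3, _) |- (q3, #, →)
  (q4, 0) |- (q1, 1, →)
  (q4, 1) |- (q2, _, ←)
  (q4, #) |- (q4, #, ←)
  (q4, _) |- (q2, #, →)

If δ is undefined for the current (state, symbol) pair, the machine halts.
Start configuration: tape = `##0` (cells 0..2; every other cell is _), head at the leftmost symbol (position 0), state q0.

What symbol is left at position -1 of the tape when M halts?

q0 | _[#]#0_   read # → write _, move ·, go to q3
q3 | _[_]#0_   read _ → write #, move →, go to q3
q3 | _#[#]0_   read # → write _, move ←, go to q3
q3 | _[#]_0_   read # → write _, move ←, go to q3
q3 | [_]__0_   read _ → write #, move →, go to q3
q3 | #[_]_0_   read _ → write #, move →, go to q3
q3 | ##[_]0_   read _ → write #, move →, go to q3
q3 | ###[0]_   read 0 → write #, move →, go to q0
q0 | ####[_]
Cell -1 holds # when M halts.

#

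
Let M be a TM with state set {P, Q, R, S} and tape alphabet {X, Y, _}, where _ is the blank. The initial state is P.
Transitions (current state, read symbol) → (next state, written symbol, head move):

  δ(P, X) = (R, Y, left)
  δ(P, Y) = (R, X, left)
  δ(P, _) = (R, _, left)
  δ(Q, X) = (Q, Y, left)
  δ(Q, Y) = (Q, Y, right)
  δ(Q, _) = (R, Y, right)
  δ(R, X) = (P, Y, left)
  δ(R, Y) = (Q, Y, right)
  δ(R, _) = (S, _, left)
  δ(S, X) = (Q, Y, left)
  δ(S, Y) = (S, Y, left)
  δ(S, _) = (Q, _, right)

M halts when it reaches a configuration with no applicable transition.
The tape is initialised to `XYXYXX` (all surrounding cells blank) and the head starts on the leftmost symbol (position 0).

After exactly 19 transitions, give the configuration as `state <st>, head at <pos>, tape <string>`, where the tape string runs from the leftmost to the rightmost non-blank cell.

P | __[X]YXYXX__   read X → write Y, move left, go to R
R | _[_]YYXYXX__   read _ → write _, move left, go to S
S | [_]_YYXYXX__   read _ → write _, move right, go to Q
Q | _[_]YYXYXX__   read _ → write Y, move right, go to R
R | _Y[Y]YXYXX__   read Y → write Y, move right, go to Q
Q | _YY[Y]XYXX__   read Y → write Y, move right, go to Q
Q | _YYY[X]YXX__   read X → write Y, move left, go to Q
Q | _YY[Y]YYXX__   read Y → write Y, move right, go to Q
Q | _YYY[Y]YXX__   read Y → write Y, move right, go to Q
Q | _YYYY[Y]XX__   read Y → write Y, move right, go to Q
Q | _YYYYY[X]X__   read X → write Y, move left, go to Q
Q | _YYYY[Y]YX__   read Y → write Y, move right, go to Q
Q | _YYYYY[Y]X__   read Y → write Y, move right, go to Q
Q | _YYYYYY[X]__   read X → write Y, move left, go to Q
Q | _YYYYY[Y]Y__   read Y → write Y, move right, go to Q
Q | _YYYYYY[Y]__   read Y → write Y, move right, go to Q
Q | _YYYYYYY[_]_   read _ → write Y, move right, go to R
R | _YYYYYYYY[_]   read _ → write _, move left, go to S
S | _YYYYYYY[Y]_   read Y → write Y, move left, go to S
S | _YYYYYY[Y]Y_
After 19 steps: state S, head at 5, tape YYYYYYYY.

state S, head at 5, tape YYYYYYYY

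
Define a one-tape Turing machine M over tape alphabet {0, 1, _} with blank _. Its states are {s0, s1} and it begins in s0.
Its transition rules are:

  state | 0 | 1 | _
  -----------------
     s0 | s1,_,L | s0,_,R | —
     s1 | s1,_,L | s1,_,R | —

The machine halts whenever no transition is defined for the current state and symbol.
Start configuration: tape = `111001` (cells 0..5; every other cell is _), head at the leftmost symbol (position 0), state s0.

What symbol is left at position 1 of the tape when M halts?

s0 | [1]11001   read 1 → write _, move R, go to s0
s0 | _[1]1001   read 1 → write _, move R, go to s0
s0 | __[1]001   read 1 → write _, move R, go to s0
s0 | ___[0]01   read 0 → write _, move L, go to s1
s1 | __[_]_01
Cell 1 holds _ when M halts.

_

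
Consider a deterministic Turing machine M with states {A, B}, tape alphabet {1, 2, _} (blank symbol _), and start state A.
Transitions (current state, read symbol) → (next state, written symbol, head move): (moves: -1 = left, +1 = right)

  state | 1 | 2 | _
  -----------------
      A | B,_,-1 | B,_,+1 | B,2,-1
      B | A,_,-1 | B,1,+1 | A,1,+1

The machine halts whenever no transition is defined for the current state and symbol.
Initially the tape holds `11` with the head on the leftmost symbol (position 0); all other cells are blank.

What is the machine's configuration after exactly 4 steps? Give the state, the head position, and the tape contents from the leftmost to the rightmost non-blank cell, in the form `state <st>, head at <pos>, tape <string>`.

state A, head at -2, tape 21

state=A head=0 tape=__[1]1   (A,1)→(B,_,-1)
state=B head=-1 tape=_[_]_1   (B,_)→(A,1,+1)
state=A head=0 tape=_1[_]1   (A,_)→(B,2,-1)
state=B head=-1 tape=_[1]21   (B,1)→(A,_,-1)
state=A head=-2 tape=[_]_21
After 4 steps: state A, head at -2, tape 21.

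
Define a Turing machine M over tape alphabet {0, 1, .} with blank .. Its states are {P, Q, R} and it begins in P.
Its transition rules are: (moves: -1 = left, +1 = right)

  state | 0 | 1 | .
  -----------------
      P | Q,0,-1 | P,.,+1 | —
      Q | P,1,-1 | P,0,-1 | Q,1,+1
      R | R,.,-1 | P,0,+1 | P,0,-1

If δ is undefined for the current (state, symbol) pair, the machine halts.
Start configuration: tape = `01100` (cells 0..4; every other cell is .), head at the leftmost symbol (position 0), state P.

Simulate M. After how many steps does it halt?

P | .[0]1100.   read 0 → write 0, move -1, go to Q
Q | [.]01100.   read . → write 1, move +1, go to Q
Q | 1[0]1100.   read 0 → write 1, move -1, go to P
P | [1]11100.   read 1 → write ., move +1, go to P
P | .[1]1100.   read 1 → write ., move +1, go to P
P | ..[1]100.   read 1 → write ., move +1, go to P
P | ...[1]00.   read 1 → write ., move +1, go to P
P | ....[0]0.   read 0 → write 0, move -1, go to Q
Q | ...[.]00.   read . → write 1, move +1, go to Q
Q | ...1[0]0.   read 0 → write 1, move -1, go to P
P | ...[1]10.   read 1 → write ., move +1, go to P
P | ....[1]0.   read 1 → write ., move +1, go to P
P | .....[0].   read 0 → write 0, move -1, go to Q
Q | ....[.]0.   read . → write 1, move +1, go to Q
Q | ....1[0].   read 0 → write 1, move -1, go to P
P | ....[1]1.   read 1 → write ., move +1, go to P
P | .....[1].   read 1 → write ., move +1, go to P
P | ......[.]
M halts after 17 transitions.

17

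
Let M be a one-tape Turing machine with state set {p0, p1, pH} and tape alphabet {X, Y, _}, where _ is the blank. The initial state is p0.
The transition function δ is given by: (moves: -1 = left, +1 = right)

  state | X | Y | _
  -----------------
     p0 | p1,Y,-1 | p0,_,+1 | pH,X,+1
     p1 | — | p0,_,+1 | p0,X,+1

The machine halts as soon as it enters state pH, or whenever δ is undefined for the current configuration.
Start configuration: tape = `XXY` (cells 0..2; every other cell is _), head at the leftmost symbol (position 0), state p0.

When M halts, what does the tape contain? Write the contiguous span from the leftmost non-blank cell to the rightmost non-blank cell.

p0 | _[X]XY__   read X → write Y, move -1, go to p1
p1 | [_]YXY__   read _ → write X, move +1, go to p0
p0 | X[Y]XY__   read Y → write _, move +1, go to p0
p0 | X_[X]Y__   read X → write Y, move -1, go to p1
p1 | X[_]YY__   read _ → write X, move +1, go to p0
p0 | XX[Y]Y__   read Y → write _, move +1, go to p0
p0 | XX_[Y]__   read Y → write _, move +1, go to p0
p0 | XX__[_]_   read _ → write X, move +1, go to pH
pH | XX__X[_]
The non-blank tape span at halt is XX__X.

XX__X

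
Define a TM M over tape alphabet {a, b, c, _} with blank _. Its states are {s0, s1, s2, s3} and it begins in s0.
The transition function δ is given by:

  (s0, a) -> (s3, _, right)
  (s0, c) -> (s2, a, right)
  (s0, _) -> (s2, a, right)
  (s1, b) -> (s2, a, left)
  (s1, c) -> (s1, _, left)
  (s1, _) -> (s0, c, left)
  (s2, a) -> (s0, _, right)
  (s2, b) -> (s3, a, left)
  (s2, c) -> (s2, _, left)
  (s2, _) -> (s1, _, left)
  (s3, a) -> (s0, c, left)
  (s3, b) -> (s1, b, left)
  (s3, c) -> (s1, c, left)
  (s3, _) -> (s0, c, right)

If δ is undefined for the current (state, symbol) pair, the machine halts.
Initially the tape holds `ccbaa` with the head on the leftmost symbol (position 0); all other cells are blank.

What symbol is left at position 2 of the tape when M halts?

_

s0 | [c]cbaa_   read c → write a, move right, go to s2
s2 | a[c]baa_   read c → write _, move left, go to s2
s2 | [a]_baa_   read a → write _, move right, go to s0
s0 | _[_]baa_   read _ → write a, move right, go to s2
s2 | _a[b]aa_   read b → write a, move left, go to s3
s3 | _[a]aaa_   read a → write c, move left, go to s0
s0 | [_]caaa_   read _ → write a, move right, go to s2
s2 | a[c]aaa_   read c → write _, move left, go to s2
s2 | [a]_aaa_   read a → write _, move right, go to s0
s0 | _[_]aaa_   read _ → write a, move right, go to s2
s2 | _a[a]aa_   read a → write _, move right, go to s0
s0 | _a_[a]a_   read a → write _, move right, go to s3
s3 | _a__[a]_   read a → write c, move left, go to s0
s0 | _a_[_]c_   read _ → write a, move right, go to s2
s2 | _a_a[c]_   read c → write _, move left, go to s2
s2 | _a_[a]__   read a → write _, move right, go to s0
s0 | _a__[_]_   read _ → write a, move right, go to s2
s2 | _a__a[_]   read _ → write _, move left, go to s1
s1 | _a__[a]_
Cell 2 holds _ when M halts.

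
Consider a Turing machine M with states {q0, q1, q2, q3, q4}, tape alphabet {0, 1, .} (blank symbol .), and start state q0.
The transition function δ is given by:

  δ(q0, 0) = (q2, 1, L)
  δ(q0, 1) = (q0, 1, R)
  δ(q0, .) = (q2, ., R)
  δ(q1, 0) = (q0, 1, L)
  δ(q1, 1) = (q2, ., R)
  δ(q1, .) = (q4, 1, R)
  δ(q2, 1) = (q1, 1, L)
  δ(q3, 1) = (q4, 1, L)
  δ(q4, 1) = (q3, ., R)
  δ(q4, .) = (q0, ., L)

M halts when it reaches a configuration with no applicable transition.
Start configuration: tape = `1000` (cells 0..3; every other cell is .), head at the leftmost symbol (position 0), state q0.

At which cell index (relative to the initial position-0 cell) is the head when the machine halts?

2

q0 | .[1]000   read 1 → write 1, move R, go to q0
q0 | .1[0]00   read 0 → write 1, move L, go to q2
q2 | .[1]100   read 1 → write 1, move L, go to q1
q1 | [.]1100   read . → write 1, move R, go to q4
q4 | 1[1]100   read 1 → write ., move R, go to q3
q3 | 1.[1]00   read 1 → write 1, move L, go to q4
q4 | 1[.]100   read . → write ., move L, go to q0
q0 | [1].100   read 1 → write 1, move R, go to q0
q0 | 1[.]100   read . → write ., move R, go to q2
q2 | 1.[1]00   read 1 → write 1, move L, go to q1
q1 | 1[.]100   read . → write 1, move R, go to q4
q4 | 11[1]00   read 1 → write ., move R, go to q3
q3 | 11.[0]0
At halt the head is at cell 2.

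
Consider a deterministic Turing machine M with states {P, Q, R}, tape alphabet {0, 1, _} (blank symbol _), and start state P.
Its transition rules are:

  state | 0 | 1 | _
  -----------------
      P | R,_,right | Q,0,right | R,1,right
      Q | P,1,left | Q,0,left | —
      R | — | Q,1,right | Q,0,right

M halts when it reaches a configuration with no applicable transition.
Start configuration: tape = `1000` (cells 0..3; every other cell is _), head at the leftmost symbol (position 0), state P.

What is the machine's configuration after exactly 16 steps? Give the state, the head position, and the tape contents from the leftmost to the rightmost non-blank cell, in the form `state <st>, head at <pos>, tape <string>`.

state=P head=0 tape=[1]000   (P,1)→(Q,0,right)
state=Q head=1 tape=0[0]00   (Q,0)→(P,1,left)
state=P head=0 tape=[0]100   (P,0)→(R,_,right)
state=R head=1 tape=_[1]00   (R,1)→(Q,1,right)
state=Q head=2 tape=_1[0]0   (Q,0)→(P,1,left)
state=P head=1 tape=_[1]10   (P,1)→(Q,0,right)
state=Q head=2 tape=_0[1]0   (Q,1)→(Q,0,left)
state=Q head=1 tape=_[0]00   (Q,0)→(P,1,left)
state=P head=0 tape=[_]100   (P,_)→(R,1,right)
state=R head=1 tape=1[1]00   (R,1)→(Q,1,right)
state=Q head=2 tape=11[0]0   (Q,0)→(P,1,left)
state=P head=1 tape=1[1]10   (P,1)→(Q,0,right)
state=Q head=2 tape=10[1]0   (Q,1)→(Q,0,left)
state=Q head=1 tape=1[0]00   (Q,0)→(P,1,left)
state=P head=0 tape=[1]100   (P,1)→(Q,0,right)
state=Q head=1 tape=0[1]00   (Q,1)→(Q,0,left)
state=Q head=0 tape=[0]000
After 16 steps: state Q, head at 0, tape 0000.

state Q, head at 0, tape 0000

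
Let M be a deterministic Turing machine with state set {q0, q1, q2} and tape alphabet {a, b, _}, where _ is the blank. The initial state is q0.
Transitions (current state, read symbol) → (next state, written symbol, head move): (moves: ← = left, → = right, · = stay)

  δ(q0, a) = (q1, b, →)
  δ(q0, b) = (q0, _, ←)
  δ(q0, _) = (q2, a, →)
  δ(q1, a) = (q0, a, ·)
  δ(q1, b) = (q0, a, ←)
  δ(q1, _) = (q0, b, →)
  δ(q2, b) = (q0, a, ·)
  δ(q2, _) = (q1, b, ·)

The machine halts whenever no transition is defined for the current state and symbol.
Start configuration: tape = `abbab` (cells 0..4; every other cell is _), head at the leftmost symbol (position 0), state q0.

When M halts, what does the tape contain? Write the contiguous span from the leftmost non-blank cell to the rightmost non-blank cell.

bbbaaab

state=q0 head=0 tape=__[a]bbab   (q0,a)→(q1,b,→)
state=q1 head=1 tape=__b[b]bab   (q1,b)→(q0,a,←)
state=q0 head=0 tape=__[b]abab   (q0,b)→(q0,_,←)
state=q0 head=-1 tape=_[_]_abab   (q0,_)→(q2,a,→)
state=q2 head=0 tape=_a[_]abab   (q2,_)→(q1,b,·)
state=q1 head=0 tape=_a[b]abab   (q1,b)→(q0,a,←)
state=q0 head=-1 tape=_[a]aabab   (q0,a)→(q1,b,→)
state=q1 head=0 tape=_b[a]abab   (q1,a)→(q0,a,·)
state=q0 head=0 tape=_b[a]abab   (q0,a)→(q1,b,→)
state=q1 head=1 tape=_bb[a]bab   (q1,a)→(q0,a,·)
state=q0 head=1 tape=_bb[a]bab   (q0,a)→(q1,b,→)
state=q1 head=2 tape=_bbb[b]ab   (q1,b)→(q0,a,←)
state=q0 head=1 tape=_bb[b]aab   (q0,b)→(q0,_,←)
state=q0 head=0 tape=_b[b]_aab   (q0,b)→(q0,_,←)
state=q0 head=-1 tape=_[b]__aab   (q0,b)→(q0,_,←)
state=q0 head=-2 tape=[_]___aab   (q0,_)→(q2,a,→)
state=q2 head=-1 tape=a[_]__aab   (q2,_)→(q1,b,·)
state=q1 head=-1 tape=a[b]__aab   (q1,b)→(q0,a,←)
state=q0 head=-2 tape=[a]a__aab   (q0,a)→(q1,b,→)
state=q1 head=-1 tape=b[a]__aab   (q1,a)→(q0,a,·)
state=q0 head=-1 tape=b[a]__aab   (q0,a)→(q1,b,→)
state=q1 head=0 tape=bb[_]_aab   (q1,_)→(q0,b,→)
state=q0 head=1 tape=bbb[_]aab   (q0,_)→(q2,a,→)
state=q2 head=2 tape=bbba[a]ab
The non-blank tape span at halt is bbbaaab.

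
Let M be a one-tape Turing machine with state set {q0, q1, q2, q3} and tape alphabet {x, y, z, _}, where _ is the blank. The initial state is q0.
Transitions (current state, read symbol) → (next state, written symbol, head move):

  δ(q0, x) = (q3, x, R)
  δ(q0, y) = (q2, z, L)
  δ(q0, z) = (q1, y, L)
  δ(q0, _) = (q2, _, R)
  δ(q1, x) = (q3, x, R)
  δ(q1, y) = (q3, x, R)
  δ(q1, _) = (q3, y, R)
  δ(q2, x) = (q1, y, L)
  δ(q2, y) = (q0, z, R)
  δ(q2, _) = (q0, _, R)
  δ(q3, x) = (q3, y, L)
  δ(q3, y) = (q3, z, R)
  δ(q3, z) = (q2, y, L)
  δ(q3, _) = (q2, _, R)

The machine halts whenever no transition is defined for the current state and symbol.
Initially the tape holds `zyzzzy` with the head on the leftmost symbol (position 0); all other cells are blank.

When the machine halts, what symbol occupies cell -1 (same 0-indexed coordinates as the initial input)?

y

state=q0 head=0 tape=_[z]yzzzy   (q0,z)→(q1,y,L)
state=q1 head=-1 tape=[_]yyzzzy   (q1,_)→(q3,y,R)
state=q3 head=0 tape=y[y]yzzzy   (q3,y)→(q3,z,R)
state=q3 head=1 tape=yz[y]zzzy   (q3,y)→(q3,z,R)
state=q3 head=2 tape=yzz[z]zzy   (q3,z)→(q2,y,L)
state=q2 head=1 tape=yz[z]yzzy
Cell -1 holds y when M halts.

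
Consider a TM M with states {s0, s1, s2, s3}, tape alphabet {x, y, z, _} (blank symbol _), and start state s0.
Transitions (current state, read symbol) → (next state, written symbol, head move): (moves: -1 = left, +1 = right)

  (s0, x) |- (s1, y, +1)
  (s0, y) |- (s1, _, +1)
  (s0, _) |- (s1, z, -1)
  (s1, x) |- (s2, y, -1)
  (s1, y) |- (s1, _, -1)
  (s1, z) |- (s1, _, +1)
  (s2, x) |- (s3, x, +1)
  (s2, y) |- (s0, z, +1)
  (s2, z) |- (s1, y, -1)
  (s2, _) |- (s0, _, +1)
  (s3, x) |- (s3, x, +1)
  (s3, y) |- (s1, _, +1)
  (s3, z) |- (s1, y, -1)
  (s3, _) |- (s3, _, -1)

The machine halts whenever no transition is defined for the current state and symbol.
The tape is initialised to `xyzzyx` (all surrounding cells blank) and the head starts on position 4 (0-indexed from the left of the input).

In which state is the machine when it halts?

state=s0 head=4 tape=xyzz[y]x_   (s0,y)→(s1,_,+1)
state=s1 head=5 tape=xyzz_[x]_   (s1,x)→(s2,y,-1)
state=s2 head=4 tape=xyzz[_]y_   (s2,_)→(s0,_,+1)
state=s0 head=5 tape=xyzz_[y]_   (s0,y)→(s1,_,+1)
state=s1 head=6 tape=xyzz__[_]
No transition is defined for (s1, _); M halts in state s1.

s1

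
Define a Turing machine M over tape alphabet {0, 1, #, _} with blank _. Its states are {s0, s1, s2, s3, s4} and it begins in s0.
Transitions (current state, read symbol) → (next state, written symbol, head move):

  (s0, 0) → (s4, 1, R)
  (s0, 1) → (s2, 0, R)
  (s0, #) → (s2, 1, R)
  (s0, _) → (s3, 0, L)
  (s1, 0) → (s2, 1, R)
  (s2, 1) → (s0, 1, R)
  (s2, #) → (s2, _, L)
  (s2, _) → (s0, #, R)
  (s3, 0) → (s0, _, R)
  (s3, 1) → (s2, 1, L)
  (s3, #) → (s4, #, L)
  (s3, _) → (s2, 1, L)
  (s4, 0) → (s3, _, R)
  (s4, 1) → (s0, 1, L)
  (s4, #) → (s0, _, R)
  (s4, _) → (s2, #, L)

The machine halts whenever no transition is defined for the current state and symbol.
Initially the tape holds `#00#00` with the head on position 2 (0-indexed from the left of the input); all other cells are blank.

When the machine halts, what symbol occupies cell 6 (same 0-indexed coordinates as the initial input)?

s0 | #0[0]#00___   read 0 → write 1, move R, go to s4
s4 | #01[#]00___   read # → write _, move R, go to s0
s0 | #01_[0]0___   read 0 → write 1, move R, go to s4
s4 | #01_1[0]___   read 0 → write _, move R, go to s3
s3 | #01_1_[_]__   read _ → write 1, move L, go to s2
s2 | #01_1[_]1__   read _ → write #, move R, go to s0
s0 | #01_1#[1]__   read 1 → write 0, move R, go to s2
s2 | #01_1#0[_]_   read _ → write #, move R, go to s0
s0 | #01_1#0#[_]   read _ → write 0, move L, go to s3
s3 | #01_1#0[#]0   read # → write #, move L, go to s4
s4 | #01_1#[0]#0   read 0 → write _, move R, go to s3
s3 | #01_1#_[#]0   read # → write #, move L, go to s4
s4 | #01_1#[_]#0   read _ → write #, move L, go to s2
s2 | #01_1[#]##0   read # → write _, move L, go to s2
s2 | #01_[1]_##0   read 1 → write 1, move R, go to s0
s0 | #01_1[_]##0   read _ → write 0, move L, go to s3
s3 | #01_[1]0##0   read 1 → write 1, move L, go to s2
s2 | #01[_]10##0   read _ → write #, move R, go to s0
s0 | #01#[1]0##0   read 1 → write 0, move R, go to s2
s2 | #01#0[0]##0
Cell 6 holds # when M halts.

#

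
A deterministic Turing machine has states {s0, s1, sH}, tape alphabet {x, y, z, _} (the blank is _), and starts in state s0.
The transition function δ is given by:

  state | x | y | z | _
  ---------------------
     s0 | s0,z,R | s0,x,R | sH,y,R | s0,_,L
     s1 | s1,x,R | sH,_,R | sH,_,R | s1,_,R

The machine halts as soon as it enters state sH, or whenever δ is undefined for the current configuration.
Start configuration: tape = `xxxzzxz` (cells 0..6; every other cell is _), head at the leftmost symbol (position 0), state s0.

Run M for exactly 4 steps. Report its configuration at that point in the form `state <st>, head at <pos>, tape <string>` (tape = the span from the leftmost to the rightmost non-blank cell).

state sH, head at 4, tape zzzyzxz

s0 | [x]xxzzxz   read x → write z, move R, go to s0
s0 | z[x]xzzxz   read x → write z, move R, go to s0
s0 | zz[x]zzxz   read x → write z, move R, go to s0
s0 | zzz[z]zxz   read z → write y, move R, go to sH
sH | zzzy[z]xz
After 4 steps: state sH, head at 4, tape zzzyzxz.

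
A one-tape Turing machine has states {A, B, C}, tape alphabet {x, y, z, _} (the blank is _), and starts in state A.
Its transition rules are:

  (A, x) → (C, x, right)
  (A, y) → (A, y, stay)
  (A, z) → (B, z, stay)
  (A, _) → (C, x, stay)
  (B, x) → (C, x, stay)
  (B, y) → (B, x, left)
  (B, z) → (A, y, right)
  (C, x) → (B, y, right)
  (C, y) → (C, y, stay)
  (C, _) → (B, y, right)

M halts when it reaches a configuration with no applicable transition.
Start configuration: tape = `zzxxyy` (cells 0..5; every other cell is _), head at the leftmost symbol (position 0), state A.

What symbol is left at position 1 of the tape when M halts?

A | _[z]zxxyy   read z → write z, move stay, go to B
B | _[z]zxxyy   read z → write y, move right, go to A
A | _y[z]xxyy   read z → write z, move stay, go to B
B | _y[z]xxyy   read z → write y, move right, go to A
A | _yy[x]xyy   read x → write x, move right, go to C
C | _yyx[x]yy   read x → write y, move right, go to B
B | _yyxy[y]y   read y → write x, move left, go to B
B | _yyx[y]xy   read y → write x, move left, go to B
B | _yy[x]xxy   read x → write x, move stay, go to C
C | _yy[x]xxy   read x → write y, move right, go to B
B | _yyy[x]xy   read x → write x, move stay, go to C
C | _yyy[x]xy   read x → write y, move right, go to B
B | _yyyy[x]y   read x → write x, move stay, go to C
C | _yyyy[x]y   read x → write y, move right, go to B
B | _yyyyy[y]   read y → write x, move left, go to B
B | _yyyy[y]x   read y → write x, move left, go to B
B | _yyy[y]xx   read y → write x, move left, go to B
B | _yy[y]xxx   read y → write x, move left, go to B
B | _y[y]xxxx   read y → write x, move left, go to B
B | _[y]xxxxx   read y → write x, move left, go to B
B | [_]xxxxxx
Cell 1 holds x when M halts.

x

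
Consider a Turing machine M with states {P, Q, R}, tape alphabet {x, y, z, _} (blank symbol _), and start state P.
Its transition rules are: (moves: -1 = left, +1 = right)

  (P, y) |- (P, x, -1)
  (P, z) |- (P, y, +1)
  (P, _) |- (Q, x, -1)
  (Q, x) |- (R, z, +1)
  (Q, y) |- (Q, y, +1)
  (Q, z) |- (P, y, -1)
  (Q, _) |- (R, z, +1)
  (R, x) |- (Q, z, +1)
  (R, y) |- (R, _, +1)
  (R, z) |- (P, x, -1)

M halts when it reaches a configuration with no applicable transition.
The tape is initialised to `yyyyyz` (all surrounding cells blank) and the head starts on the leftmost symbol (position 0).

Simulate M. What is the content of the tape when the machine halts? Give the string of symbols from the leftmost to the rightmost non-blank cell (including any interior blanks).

zzz__zzz

P | __[y]yyyyz_   read y → write x, move -1, go to P
P | _[_]xyyyyz_   read _ → write x, move -1, go to Q
Q | [_]xxyyyyz_   read _ → write z, move +1, go to R
R | z[x]xyyyyz_   read x → write z, move +1, go to Q
Q | zz[x]yyyyz_   read x → write z, move +1, go to R
R | zzz[y]yyyz_   read y → write _, move +1, go to R
R | zzz_[y]yyz_   read y → write _, move +1, go to R
R | zzz__[y]yz_   read y → write _, move +1, go to R
R | zzz___[y]z_   read y → write _, move +1, go to R
R | zzz____[z]_   read z → write x, move -1, go to P
P | zzz___[_]x_   read _ → write x, move -1, go to Q
Q | zzz__[_]xx_   read _ → write z, move +1, go to R
R | zzz__z[x]x_   read x → write z, move +1, go to Q
Q | zzz__zz[x]_   read x → write z, move +1, go to R
R | zzz__zzz[_]
The non-blank tape span at halt is zzz__zzz.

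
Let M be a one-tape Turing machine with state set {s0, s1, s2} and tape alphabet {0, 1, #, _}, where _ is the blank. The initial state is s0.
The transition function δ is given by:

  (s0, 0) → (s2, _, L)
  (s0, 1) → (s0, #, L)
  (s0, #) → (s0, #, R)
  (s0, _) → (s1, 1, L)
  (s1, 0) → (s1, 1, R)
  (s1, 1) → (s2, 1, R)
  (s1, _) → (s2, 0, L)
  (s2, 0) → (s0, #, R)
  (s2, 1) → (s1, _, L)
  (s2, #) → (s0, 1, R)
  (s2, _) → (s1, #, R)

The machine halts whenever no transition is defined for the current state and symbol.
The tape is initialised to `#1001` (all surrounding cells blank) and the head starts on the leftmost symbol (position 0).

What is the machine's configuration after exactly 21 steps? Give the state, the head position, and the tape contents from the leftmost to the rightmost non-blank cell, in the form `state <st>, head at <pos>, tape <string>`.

state s2, head at 5, tape #1#11#0

s0 | [#]1001__   read # → write #, move R, go to s0
s0 | #[1]001__   read 1 → write #, move L, go to s0
s0 | [#]#001__   read # → write #, move R, go to s0
s0 | #[#]001__   read # → write #, move R, go to s0
s0 | ##[0]01__   read 0 → write _, move L, go to s2
s2 | #[#]_01__   read # → write 1, move R, go to s0
s0 | #1[_]01__   read _ → write 1, move L, go to s1
s1 | #[1]101__   read 1 → write 1, move R, go to s2
s2 | #1[1]01__   read 1 → write _, move L, go to s1
s1 | #[1]_01__   read 1 → write 1, move R, go to s2
s2 | #1[_]01__   read _ → write #, move R, go to s1
s1 | #1#[0]1__   read 0 → write 1, move R, go to s1
s1 | #1#1[1]__   read 1 → write 1, move R, go to s2
s2 | #1#11[_]_   read _ → write #, move R, go to s1
s1 | #1#11#[_]   read _ → write 0, move L, go to s2
s2 | #1#11[#]0   read # → write 1, move R, go to s0
s0 | #1#111[0]   read 0 → write _, move L, go to s2
s2 | #1#11[1]_   read 1 → write _, move L, go to s1
s1 | #1#1[1]__   read 1 → write 1, move R, go to s2
s2 | #1#11[_]_   read _ → write #, move R, go to s1
s1 | #1#11#[_]   read _ → write 0, move L, go to s2
s2 | #1#11[#]0
After 21 steps: state s2, head at 5, tape #1#11#0.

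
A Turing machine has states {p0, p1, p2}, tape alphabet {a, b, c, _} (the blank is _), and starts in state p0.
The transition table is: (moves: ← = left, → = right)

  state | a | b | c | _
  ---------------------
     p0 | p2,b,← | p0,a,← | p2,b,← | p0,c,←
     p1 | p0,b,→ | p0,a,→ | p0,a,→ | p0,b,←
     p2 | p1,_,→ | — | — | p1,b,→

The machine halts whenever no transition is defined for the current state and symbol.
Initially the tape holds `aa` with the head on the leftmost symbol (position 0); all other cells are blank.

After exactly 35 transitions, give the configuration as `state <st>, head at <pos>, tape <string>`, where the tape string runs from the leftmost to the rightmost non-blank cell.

p0 | _[a]a_____   read a → write b, move ←, go to p2
p2 | [_]ba_____   read _ → write b, move →, go to p1
p1 | b[b]a_____   read b → write a, move →, go to p0
p0 | ba[a]_____   read a → write b, move ←, go to p2
p2 | b[a]b_____   read a → write _, move →, go to p1
p1 | b_[b]_____   read b → write a, move →, go to p0
p0 | b_a[_]____   read _ → write c, move ←, go to p0
p0 | b_[a]c____   read a → write b, move ←, go to p2
p2 | b[_]bc____   read _ → write b, move →, go to p1
p1 | bb[b]c____   read b → write a, move →, go to p0
p0 | bba[c]____   read c → write b, move ←, go to p2
p2 | bb[a]b____   read a → write _, move →, go to p1
p1 | bb_[b]____   read b → write a, move →, go to p0
p0 | bb_a[_]___   read _ → write c, move ←, go to p0
p0 | bb_[a]c___   read a → write b, move ←, go to p2
p2 | bb[_]bc___   read _ → write b, move →, go to p1
p1 | bbb[b]c___   read b → write a, move →, go to p0
p0 | bbba[c]___   read c → write b, move ←, go to p2
p2 | bbb[a]b___   read a → write _, move →, go to p1
p1 | bbb_[b]___   read b → write a, move →, go to p0
p0 | bbb_a[_]__   read _ → write c, move ←, go to p0
p0 | bbb_[a]c__   read a → write b, move ←, go to p2
p2 | bbb[_]bc__   read _ → write b, move →, go to p1
p1 | bbbb[b]c__   read b → write a, move →, go to p0
p0 | bbbba[c]__   read c → write b, move ←, go to p2
p2 | bbbb[a]b__   read a → write _, move →, go to p1
p1 | bbbb_[b]__   read b → write a, move →, go to p0
p0 | bbbb_a[_]_   read _ → write c, move ←, go to p0
p0 | bbbb_[a]c_   read a → write b, move ←, go to p2
p2 | bbbb[_]bc_   read _ → write b, move →, go to p1
p1 | bbbbb[b]c_   read b → write a, move →, go to p0
p0 | bbbbba[c]_   read c → write b, move ←, go to p2
p2 | bbbbb[a]b_   read a → write _, move →, go to p1
p1 | bbbbb_[b]_   read b → write a, move →, go to p0
p0 | bbbbb_a[_]   read _ → write c, move ←, go to p0
p0 | bbbbb_[a]c
After 35 steps: state p0, head at 5, tape bbbbb_ac.

state p0, head at 5, tape bbbbb_ac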